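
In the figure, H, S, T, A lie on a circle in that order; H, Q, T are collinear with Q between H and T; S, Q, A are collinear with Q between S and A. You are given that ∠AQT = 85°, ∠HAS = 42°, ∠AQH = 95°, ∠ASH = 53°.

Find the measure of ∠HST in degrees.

∠HST = 96°

1. ∠HQS = 85°  [vertical angles at Q]
2. ∠HTS = 42°  [same arc HS]
3. ∠SHT = 42°  [△HQS]
4. ∠HST = 96°  [△HST]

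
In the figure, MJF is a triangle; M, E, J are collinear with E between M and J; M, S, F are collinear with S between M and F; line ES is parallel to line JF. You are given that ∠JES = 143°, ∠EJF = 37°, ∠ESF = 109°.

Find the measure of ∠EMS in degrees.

1. ∠MES = 37°  [linear pair at E on MJ]
2. ∠ESM = 71°  [linear pair at S on MF]
3. ∠EMS = 72°  [△MES]

∠EMS = 72°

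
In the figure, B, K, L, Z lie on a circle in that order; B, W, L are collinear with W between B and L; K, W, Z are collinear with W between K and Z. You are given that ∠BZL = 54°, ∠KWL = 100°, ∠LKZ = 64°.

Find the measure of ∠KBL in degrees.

1. ∠BKL = 126°  [cyclic BKLZ, opposite ∠K+∠Z]
2. ∠BLK = 16°  [△KWL]
3. ∠KBL = 38°  [△BKL]

∠KBL = 38°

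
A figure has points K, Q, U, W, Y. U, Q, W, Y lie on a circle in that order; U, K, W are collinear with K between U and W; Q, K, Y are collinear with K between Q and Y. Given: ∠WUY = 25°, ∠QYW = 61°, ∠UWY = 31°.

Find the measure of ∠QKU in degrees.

∠QKU = 88°

1. ∠QUW = 61°  [same arc QW]
2. ∠UQY = 31°  [same arc UY]
3. ∠QKU = 88°  [△UKQ]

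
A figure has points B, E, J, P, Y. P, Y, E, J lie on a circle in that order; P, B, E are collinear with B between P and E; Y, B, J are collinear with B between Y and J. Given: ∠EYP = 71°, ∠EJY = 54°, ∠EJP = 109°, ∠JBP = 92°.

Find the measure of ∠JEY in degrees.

∠JEY = 93°

1. ∠EPY = 54°  [same arc YE]
2. ∠EBY = 92°  [vertical angles at B]
3. ∠PEY = 55°  [△PYE]
4. ∠EYJ = 33°  [△YBE]
5. ∠JEY = 93°  [△YEJ]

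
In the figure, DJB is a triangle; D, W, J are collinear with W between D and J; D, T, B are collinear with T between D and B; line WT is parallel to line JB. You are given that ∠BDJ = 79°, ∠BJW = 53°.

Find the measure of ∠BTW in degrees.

1. ∠BJD = 53°  [W on ray JD]
2. ∠DBJ = 48°  [△DJB]
3. ∠DTW = 48°  [WT∥JB, corresponding at T]
4. ∠BTW = 132°  [linear pair at T on DB]

∠BTW = 132°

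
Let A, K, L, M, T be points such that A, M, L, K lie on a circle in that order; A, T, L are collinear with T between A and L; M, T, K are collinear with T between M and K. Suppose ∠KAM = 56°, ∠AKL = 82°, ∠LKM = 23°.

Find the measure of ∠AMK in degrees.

1. ∠AML = 98°  [cyclic AMLK, opposite ∠M+∠K]
2. ∠LAM = 23°  [same arc ML]
3. ∠ALM = 59°  [△AML]
4. ∠AKM = 59°  [same arc AM]
5. ∠AMK = 65°  [△AMK]

∠AMK = 65°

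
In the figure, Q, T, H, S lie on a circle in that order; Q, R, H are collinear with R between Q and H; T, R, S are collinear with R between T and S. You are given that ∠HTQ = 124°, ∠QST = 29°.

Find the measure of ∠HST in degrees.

1. ∠QHT = 29°  [same arc QT]
2. ∠HQT = 27°  [△QTH]
3. ∠HST = 27°  [same arc TH]

∠HST = 27°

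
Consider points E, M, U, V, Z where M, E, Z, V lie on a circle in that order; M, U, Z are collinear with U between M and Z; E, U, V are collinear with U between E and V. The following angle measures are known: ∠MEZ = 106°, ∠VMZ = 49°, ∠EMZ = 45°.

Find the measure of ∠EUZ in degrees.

1. ∠EZM = 29°  [△MEZ]
2. ∠VEZ = 49°  [same arc ZV]
3. ∠EUZ = 102°  [△EUZ]

∠EUZ = 102°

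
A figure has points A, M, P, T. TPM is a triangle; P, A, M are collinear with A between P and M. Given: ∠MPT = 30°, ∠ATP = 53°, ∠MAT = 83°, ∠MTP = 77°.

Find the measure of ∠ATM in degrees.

1. ∠PMT = 73°  [△TPM]
2. ∠AMT = 73°  [A on ray MP]
3. ∠ATM = 24°  [△TAM]

∠ATM = 24°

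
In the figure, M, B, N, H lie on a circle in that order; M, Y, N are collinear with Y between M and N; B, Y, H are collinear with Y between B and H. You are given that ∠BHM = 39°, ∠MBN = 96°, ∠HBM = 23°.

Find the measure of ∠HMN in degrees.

∠HMN = 73°

1. ∠MHN = 84°  [cyclic MBNH, opposite ∠B+∠H]
2. ∠HNM = 23°  [same arc MH]
3. ∠HMN = 73°  [△MNH]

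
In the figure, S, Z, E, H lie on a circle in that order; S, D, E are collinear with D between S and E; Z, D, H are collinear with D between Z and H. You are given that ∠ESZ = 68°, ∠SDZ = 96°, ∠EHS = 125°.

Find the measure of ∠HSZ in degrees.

∠HSZ = 107°

1. ∠EHZ = 68°  [same arc ZE]
2. ∠HZS = 16°  [△SDZ]
3. ∠EDH = 96°  [vertical angles at D]
4. ∠HES = 16°  [△EDH]
5. ∠HDS = 84°  [linear pair at D on SE]
6. ∠ESH = 39°  [△SEH]
7. ∠SHZ = 57°  [△SDH]
8. ∠HSZ = 107°  [△SZH]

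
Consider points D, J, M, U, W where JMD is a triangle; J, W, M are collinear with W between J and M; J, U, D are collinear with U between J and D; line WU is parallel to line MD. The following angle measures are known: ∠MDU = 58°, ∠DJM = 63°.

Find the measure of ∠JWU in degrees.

1. ∠JDM = 58°  [U on ray DJ]
2. ∠DMJ = 59°  [△JMD]
3. ∠JWU = 59°  [WU∥MD, corresponding at W]

∠JWU = 59°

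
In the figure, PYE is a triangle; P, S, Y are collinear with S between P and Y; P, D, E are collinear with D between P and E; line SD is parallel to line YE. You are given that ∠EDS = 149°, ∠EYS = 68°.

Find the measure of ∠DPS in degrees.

1. ∠PDS = 31°  [linear pair at D on PE]
2. ∠EYP = 68°  [S on ray YP]
3. ∠PEY = 31°  [SD∥YE, corresponding at D]
4. ∠EPY = 81°  [△PYE]
5. ∠DPS = 81°  [S on PY, D on PE]

∠DPS = 81°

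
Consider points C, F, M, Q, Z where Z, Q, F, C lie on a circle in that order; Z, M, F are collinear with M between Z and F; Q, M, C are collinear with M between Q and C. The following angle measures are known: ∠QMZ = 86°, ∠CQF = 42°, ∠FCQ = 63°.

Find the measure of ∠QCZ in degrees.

∠QCZ = 44°

1. ∠CMF = 86°  [vertical angles at M]
2. ∠CZF = 42°  [same arc FC]
3. ∠CMZ = 94°  [linear pair at M on ZF]
4. ∠QCZ = 44°  [△ZMC]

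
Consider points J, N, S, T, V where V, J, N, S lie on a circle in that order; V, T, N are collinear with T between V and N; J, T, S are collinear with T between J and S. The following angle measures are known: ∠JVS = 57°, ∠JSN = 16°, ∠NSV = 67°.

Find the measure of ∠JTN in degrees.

∠JTN = 88°

1. ∠JNS = 123°  [cyclic VJNS, opposite ∠V+∠N]
2. ∠JVN = 16°  [same arc JN]
3. ∠NJS = 41°  [△JNS]
4. ∠NJV = 113°  [cyclic VJNS, opposite ∠J+∠S]
5. ∠JNV = 51°  [△VJN]
6. ∠JTN = 88°  [△JTN]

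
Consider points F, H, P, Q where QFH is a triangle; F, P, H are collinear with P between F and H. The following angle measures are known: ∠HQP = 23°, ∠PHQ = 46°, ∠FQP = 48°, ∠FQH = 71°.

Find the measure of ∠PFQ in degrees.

1. ∠FHQ = 46°  [P on ray HF]
2. ∠HFQ = 63°  [△QFH]
3. ∠PFQ = 63°  [P on ray FH]

∠PFQ = 63°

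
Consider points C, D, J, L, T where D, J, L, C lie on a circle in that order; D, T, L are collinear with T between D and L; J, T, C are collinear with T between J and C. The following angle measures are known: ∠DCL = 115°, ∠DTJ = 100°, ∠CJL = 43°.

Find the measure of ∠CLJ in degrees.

1. ∠DJL = 65°  [cyclic DJLC, opposite ∠J+∠C]
2. ∠JTL = 80°  [linear pair at T on DL]
3. ∠DLJ = 57°  [△JTL]
4. ∠JDL = 58°  [△DJL]
5. ∠JCL = 58°  [same arc JL]
6. ∠CLJ = 79°  [△JLC]

∠CLJ = 79°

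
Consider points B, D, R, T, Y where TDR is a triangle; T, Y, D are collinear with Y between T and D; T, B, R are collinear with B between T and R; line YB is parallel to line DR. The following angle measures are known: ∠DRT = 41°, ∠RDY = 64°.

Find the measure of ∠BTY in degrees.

∠BTY = 75°

1. ∠RDT = 64°  [Y on ray DT]
2. ∠DTR = 75°  [△TDR]
3. ∠BTY = 75°  [Y on TD, B on TR]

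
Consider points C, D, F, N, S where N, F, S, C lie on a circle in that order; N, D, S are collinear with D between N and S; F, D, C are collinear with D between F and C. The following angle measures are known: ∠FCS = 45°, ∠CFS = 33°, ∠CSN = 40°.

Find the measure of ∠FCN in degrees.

∠FCN = 62°

1. ∠CDS = 95°  [△SDC]
2. ∠CNS = 33°  [same arc SC]
3. ∠CDN = 85°  [linear pair at D on NS]
4. ∠FCN = 62°  [△NDC]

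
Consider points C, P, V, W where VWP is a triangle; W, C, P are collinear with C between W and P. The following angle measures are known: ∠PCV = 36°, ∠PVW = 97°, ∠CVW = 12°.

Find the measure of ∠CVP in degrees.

1. ∠VCW = 144°  [linear pair at C on WP]
2. ∠CWV = 24°  [△VWC]
3. ∠PWV = 24°  [C on ray WP]
4. ∠VPW = 59°  [△VWP]
5. ∠CPV = 59°  [C on ray PW]
6. ∠CVP = 85°  [△VCP]

∠CVP = 85°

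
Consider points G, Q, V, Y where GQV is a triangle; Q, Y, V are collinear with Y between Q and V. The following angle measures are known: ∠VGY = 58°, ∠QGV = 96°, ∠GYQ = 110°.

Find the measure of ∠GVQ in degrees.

1. ∠GYV = 70°  [linear pair at Y on QV]
2. ∠GVY = 52°  [△GYV]
3. ∠GVQ = 52°  [Y on ray VQ]

∠GVQ = 52°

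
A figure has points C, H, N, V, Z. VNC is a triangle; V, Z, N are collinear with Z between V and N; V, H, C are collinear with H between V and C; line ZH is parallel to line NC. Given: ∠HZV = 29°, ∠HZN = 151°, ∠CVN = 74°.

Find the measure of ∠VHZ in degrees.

1. ∠CNV = 29°  [ZH∥NC, corresponding at Z]
2. ∠NCV = 77°  [△VNC]
3. ∠VHZ = 77°  [ZH∥NC, corresponding at H]

∠VHZ = 77°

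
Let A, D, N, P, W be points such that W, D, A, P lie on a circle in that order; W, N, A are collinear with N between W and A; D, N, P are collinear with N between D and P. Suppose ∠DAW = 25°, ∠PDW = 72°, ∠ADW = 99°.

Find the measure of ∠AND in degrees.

∠AND = 128°

1. ∠AWD = 56°  [△WDA]
2. ∠DNW = 52°  [△WND]
3. ∠AND = 128°  [linear pair at N on WA]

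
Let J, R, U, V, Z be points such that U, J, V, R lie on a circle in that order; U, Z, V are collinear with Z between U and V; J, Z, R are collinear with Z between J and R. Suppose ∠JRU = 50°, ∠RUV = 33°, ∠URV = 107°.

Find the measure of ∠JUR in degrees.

∠JUR = 90°

1. ∠RVU = 40°  [△UVR]
2. ∠RJU = 40°  [same arc UR]
3. ∠JUR = 90°  [△UJR]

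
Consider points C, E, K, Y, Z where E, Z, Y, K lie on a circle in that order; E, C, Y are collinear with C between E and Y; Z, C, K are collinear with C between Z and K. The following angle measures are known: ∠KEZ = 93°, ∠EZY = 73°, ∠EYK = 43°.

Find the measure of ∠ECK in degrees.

1. ∠EKY = 107°  [cyclic EZYK, opposite ∠Z+∠K]
2. ∠EZK = 43°  [same arc EK]
3. ∠KEY = 30°  [△EYK]
4. ∠EKZ = 44°  [△EZK]
5. ∠ECK = 106°  [△ECK]

∠ECK = 106°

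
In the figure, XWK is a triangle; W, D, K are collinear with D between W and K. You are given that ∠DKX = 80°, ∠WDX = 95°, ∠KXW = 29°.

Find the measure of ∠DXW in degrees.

∠DXW = 14°

1. ∠WKX = 80°  [D on ray KW]
2. ∠KWX = 71°  [△XWK]
3. ∠DWX = 71°  [D on ray WK]
4. ∠DXW = 14°  [△XWD]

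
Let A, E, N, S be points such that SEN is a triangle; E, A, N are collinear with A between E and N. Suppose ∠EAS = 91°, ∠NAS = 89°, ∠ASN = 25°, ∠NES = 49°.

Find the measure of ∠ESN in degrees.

1. ∠ANS = 66°  [△SAN]
2. ∠ENS = 66°  [A on ray NE]
3. ∠ESN = 65°  [△SEN]

∠ESN = 65°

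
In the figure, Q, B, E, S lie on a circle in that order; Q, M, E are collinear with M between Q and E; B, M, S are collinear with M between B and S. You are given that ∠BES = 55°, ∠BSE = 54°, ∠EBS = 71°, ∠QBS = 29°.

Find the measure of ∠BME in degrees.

1. ∠BQE = 54°  [same arc BE]
2. ∠BMQ = 97°  [△QMB]
3. ∠BME = 83°  [linear pair at M on QE]

∠BME = 83°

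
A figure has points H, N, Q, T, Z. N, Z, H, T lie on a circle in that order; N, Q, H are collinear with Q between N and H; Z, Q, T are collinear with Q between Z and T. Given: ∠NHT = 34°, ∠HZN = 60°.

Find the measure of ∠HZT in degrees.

1. ∠HTN = 120°  [cyclic NZHT, opposite ∠Z+∠T]
2. ∠HNT = 26°  [△NHT]
3. ∠HZT = 26°  [same arc HT]

∠HZT = 26°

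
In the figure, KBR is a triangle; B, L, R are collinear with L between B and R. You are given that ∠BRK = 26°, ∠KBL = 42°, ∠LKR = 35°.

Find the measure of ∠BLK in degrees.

1. ∠KRL = 26°  [L on ray RB]
2. ∠KLR = 119°  [△KLR]
3. ∠BLK = 61°  [linear pair at L on BR]

∠BLK = 61°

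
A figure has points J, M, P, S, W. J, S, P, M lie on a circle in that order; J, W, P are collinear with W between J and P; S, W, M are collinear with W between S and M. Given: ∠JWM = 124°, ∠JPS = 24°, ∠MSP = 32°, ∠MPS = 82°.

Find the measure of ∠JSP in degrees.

∠JSP = 90°

1. ∠MWP = 56°  [linear pair at W on JP]
2. ∠MJP = 32°  [same arc PM]
3. ∠PMS = 66°  [△SPM]
4. ∠JPM = 58°  [△PWM]
5. ∠JMP = 90°  [△JPM]
6. ∠JSP = 90°  [cyclic JSPM, opposite ∠S+∠M]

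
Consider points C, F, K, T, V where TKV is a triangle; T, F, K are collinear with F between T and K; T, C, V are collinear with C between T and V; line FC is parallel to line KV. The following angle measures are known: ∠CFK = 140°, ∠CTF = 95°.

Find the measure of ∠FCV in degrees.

∠FCV = 135°

1. ∠CFT = 40°  [linear pair at F on TK]
2. ∠FCT = 45°  [△TFC]
3. ∠FCV = 135°  [linear pair at C on TV]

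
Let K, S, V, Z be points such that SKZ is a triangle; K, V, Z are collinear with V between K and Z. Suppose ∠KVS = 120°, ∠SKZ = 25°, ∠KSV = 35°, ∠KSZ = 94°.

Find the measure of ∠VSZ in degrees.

∠VSZ = 59°

1. ∠SVZ = 60°  [linear pair at V on KZ]
2. ∠KZS = 61°  [△SKZ]
3. ∠SZV = 61°  [V on ray ZK]
4. ∠VSZ = 59°  [△SVZ]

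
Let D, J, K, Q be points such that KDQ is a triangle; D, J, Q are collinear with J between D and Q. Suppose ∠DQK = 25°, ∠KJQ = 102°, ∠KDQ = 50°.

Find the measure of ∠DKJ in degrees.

∠DKJ = 52°

1. ∠DJK = 78°  [linear pair at J on DQ]
2. ∠JDK = 50°  [J on ray DQ]
3. ∠DKJ = 52°  [△KDJ]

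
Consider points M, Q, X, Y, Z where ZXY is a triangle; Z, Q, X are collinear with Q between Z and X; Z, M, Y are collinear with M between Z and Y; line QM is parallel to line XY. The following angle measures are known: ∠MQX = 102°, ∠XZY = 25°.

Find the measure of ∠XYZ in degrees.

1. ∠MQZ = 78°  [linear pair at Q on ZX]
2. ∠MZQ = 25°  [Q on ZX, M on ZY]
3. ∠QMZ = 77°  [△ZQM]
4. ∠XYZ = 77°  [QM∥XY, corresponding at M]

∠XYZ = 77°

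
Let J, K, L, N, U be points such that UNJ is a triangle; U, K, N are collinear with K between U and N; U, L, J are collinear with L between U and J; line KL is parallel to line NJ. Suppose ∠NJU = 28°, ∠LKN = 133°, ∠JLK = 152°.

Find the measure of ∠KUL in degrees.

1. ∠KLU = 28°  [KL∥NJ, corresponding at L]
2. ∠LKU = 47°  [linear pair at K on UN]
3. ∠KUL = 105°  [△UKL]

∠KUL = 105°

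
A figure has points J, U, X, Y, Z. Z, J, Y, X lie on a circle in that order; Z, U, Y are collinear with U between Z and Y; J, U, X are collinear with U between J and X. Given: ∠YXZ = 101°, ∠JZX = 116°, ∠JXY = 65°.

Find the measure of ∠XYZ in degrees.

1. ∠JYX = 64°  [cyclic ZJYX, opposite ∠Z+∠Y]
2. ∠XJY = 51°  [△JYX]
3. ∠XZY = 51°  [same arc YX]
4. ∠XYZ = 28°  [△ZYX]

∠XYZ = 28°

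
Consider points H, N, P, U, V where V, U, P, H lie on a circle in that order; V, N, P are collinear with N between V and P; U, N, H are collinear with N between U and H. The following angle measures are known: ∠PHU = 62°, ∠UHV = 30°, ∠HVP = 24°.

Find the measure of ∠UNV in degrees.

1. ∠UPV = 30°  [same arc VU]
2. ∠HUP = 24°  [same arc PH]
3. ∠PNU = 126°  [△UNP]
4. ∠UNV = 54°  [linear pair at N on VP]

∠UNV = 54°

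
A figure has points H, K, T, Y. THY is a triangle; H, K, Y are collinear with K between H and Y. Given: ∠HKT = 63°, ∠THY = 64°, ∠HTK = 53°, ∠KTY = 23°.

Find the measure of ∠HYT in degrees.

1. ∠TKY = 117°  [linear pair at K on HY]
2. ∠KYT = 40°  [△TKY]
3. ∠HYT = 40°  [K on ray YH]

∠HYT = 40°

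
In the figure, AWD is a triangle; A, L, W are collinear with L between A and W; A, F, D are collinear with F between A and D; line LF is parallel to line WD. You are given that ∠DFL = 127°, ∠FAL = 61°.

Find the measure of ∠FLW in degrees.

1. ∠AFL = 53°  [linear pair at F on AD]
2. ∠ALF = 66°  [△ALF]
3. ∠FLW = 114°  [linear pair at L on AW]

∠FLW = 114°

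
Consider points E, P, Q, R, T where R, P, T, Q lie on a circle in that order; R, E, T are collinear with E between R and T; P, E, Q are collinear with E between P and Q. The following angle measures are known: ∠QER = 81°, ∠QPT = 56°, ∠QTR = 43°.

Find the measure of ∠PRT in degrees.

∠PRT = 38°

1. ∠PET = 81°  [vertical angles at E]
2. ∠QPR = 43°  [same arc RQ]
3. ∠PER = 99°  [linear pair at E on RT]
4. ∠PRT = 38°  [△REP]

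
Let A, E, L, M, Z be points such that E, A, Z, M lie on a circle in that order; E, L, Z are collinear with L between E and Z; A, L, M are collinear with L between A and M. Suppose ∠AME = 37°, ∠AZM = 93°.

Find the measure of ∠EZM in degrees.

∠EZM = 56°

1. ∠AEM = 87°  [cyclic EAZM, opposite ∠E+∠Z]
2. ∠EAM = 56°  [△EAM]
3. ∠EZM = 56°  [same arc EM]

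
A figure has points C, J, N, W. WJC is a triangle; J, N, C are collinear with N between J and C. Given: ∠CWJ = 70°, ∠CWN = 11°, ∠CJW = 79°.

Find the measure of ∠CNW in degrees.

∠CNW = 138°

1. ∠JCW = 31°  [△WJC]
2. ∠NCW = 31°  [N on ray CJ]
3. ∠CNW = 138°  [△WNC]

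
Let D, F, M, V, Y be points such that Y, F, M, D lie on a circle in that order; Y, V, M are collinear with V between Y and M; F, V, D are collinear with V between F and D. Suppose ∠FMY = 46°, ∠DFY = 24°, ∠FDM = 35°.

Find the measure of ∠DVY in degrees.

∠DVY = 59°

1. ∠DMY = 24°  [same arc YD]
2. ∠DVM = 121°  [△MVD]
3. ∠DVY = 59°  [linear pair at V on YM]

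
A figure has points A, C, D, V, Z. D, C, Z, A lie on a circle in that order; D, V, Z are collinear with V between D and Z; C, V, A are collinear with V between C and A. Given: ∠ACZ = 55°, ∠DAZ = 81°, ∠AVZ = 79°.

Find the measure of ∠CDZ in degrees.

∠CDZ = 57°

1. ∠ADZ = 55°  [same arc ZA]
2. ∠AZD = 44°  [△DZA]
3. ∠CVD = 79°  [vertical angles at V]
4. ∠ACD = 44°  [same arc DA]
5. ∠CDZ = 57°  [△DVC]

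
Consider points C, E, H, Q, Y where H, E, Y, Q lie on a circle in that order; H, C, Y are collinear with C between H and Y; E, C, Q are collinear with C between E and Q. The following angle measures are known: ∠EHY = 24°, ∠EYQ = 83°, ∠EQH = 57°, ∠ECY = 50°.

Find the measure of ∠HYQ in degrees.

1. ∠EHQ = 97°  [cyclic HEYQ, opposite ∠H+∠Y]
2. ∠HEQ = 26°  [△HEQ]
3. ∠HYQ = 26°  [same arc HQ]

∠HYQ = 26°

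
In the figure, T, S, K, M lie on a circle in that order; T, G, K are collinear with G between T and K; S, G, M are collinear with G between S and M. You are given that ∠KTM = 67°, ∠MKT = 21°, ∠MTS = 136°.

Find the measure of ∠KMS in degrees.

∠KMS = 69°

1. ∠KSM = 67°  [same arc KM]
2. ∠MKS = 44°  [cyclic TSKM, opposite ∠T+∠K]
3. ∠KMS = 69°  [△SKM]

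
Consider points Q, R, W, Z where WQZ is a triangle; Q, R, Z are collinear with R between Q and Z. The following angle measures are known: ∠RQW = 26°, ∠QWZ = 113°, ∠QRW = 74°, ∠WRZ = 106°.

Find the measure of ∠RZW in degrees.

∠RZW = 41°

1. ∠WQZ = 26°  [R on ray QZ]
2. ∠QZW = 41°  [△WQZ]
3. ∠RZW = 41°  [R on ray ZQ]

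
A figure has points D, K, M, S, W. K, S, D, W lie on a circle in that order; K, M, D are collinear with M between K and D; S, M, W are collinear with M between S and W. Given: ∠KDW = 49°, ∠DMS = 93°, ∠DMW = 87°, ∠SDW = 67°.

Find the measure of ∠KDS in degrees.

∠KDS = 18°

1. ∠DWS = 44°  [△DMW]
2. ∠DSW = 69°  [△SDW]
3. ∠KDS = 18°  [△SMD]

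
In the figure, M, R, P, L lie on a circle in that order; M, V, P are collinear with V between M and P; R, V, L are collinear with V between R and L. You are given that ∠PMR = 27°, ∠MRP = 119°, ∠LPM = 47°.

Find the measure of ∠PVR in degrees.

1. ∠LRM = 47°  [same arc ML]
2. ∠MVR = 106°  [△MVR]
3. ∠PVR = 74°  [linear pair at V on MP]

∠PVR = 74°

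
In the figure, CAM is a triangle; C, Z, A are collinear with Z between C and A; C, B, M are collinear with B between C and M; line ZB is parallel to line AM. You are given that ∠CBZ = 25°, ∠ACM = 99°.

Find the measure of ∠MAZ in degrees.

∠MAZ = 56°

1. ∠AMC = 25°  [ZB∥AM, corresponding at B]
2. ∠CAM = 56°  [△CAM]
3. ∠MAZ = 56°  [Z on ray AC]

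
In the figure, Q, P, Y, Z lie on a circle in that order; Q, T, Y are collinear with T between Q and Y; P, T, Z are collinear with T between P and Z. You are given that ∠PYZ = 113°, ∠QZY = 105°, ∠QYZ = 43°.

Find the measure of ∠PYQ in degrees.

1. ∠PQZ = 67°  [cyclic QPYZ, opposite ∠Q+∠Y]
2. ∠QPZ = 43°  [same arc QZ]
3. ∠PZQ = 70°  [△QPZ]
4. ∠PYQ = 70°  [same arc QP]

∠PYQ = 70°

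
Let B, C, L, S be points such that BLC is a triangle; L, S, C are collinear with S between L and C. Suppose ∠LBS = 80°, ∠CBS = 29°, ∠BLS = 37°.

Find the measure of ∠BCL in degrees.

∠BCL = 34°

1. ∠BSL = 63°  [△BLS]
2. ∠BSC = 117°  [linear pair at S on LC]
3. ∠BCS = 34°  [△BSC]
4. ∠BCL = 34°  [S on ray CL]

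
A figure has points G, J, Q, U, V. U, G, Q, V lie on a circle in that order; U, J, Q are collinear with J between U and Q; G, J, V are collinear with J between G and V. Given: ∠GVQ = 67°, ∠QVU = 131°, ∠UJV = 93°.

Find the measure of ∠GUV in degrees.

∠GUV = 90°

1. ∠GUQ = 67°  [same arc GQ]
2. ∠QGU = 49°  [cyclic UGQV, opposite ∠G+∠V]
3. ∠GJQ = 93°  [vertical angles at J]
4. ∠GQU = 64°  [△UGQ]
5. ∠GJU = 87°  [linear pair at J on UQ]
6. ∠GVU = 64°  [same arc UG]
7. ∠UGV = 26°  [△UJG]
8. ∠GUV = 90°  [△UGV]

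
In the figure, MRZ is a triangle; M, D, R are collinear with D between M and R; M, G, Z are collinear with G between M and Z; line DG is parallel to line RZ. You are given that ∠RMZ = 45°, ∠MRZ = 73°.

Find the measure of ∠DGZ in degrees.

∠DGZ = 118°

1. ∠MZR = 62°  [△MRZ]
2. ∠DGM = 62°  [DG∥RZ, corresponding at G]
3. ∠DGZ = 118°  [linear pair at G on MZ]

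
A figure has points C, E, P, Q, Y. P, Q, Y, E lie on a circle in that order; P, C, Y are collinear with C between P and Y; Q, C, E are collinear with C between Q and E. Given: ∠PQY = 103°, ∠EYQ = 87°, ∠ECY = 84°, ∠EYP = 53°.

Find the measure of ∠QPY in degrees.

1. ∠PCQ = 84°  [vertical angles at C]
2. ∠EQP = 53°  [same arc PE]
3. ∠QPY = 43°  [△PCQ]

∠QPY = 43°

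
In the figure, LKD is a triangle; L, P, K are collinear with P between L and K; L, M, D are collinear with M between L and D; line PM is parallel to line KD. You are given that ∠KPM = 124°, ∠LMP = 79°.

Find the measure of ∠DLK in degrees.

1. ∠LPM = 56°  [linear pair at P on LK]
2. ∠MLP = 45°  [△LPM]
3. ∠DLK = 45°  [P on LK, M on LD]

∠DLK = 45°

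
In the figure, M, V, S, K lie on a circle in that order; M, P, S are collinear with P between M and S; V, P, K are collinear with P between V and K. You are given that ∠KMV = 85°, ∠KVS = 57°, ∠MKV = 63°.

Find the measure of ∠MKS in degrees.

∠MKS = 91°

1. ∠KVM = 32°  [△MVK]
2. ∠KMS = 57°  [same arc SK]
3. ∠KSM = 32°  [same arc MK]
4. ∠MKS = 91°  [△MSK]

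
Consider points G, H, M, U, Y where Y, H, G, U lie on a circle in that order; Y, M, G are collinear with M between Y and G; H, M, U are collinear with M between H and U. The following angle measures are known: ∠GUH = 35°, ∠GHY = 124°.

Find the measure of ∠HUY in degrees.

∠HUY = 21°

1. ∠GYH = 35°  [same arc HG]
2. ∠HGY = 21°  [△YHG]
3. ∠HUY = 21°  [same arc YH]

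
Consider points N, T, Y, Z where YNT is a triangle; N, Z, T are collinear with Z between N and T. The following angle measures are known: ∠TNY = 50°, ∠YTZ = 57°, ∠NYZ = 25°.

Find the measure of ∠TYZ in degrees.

1. ∠YNZ = 50°  [Z on ray NT]
2. ∠NZY = 105°  [△YNZ]
3. ∠TZY = 75°  [linear pair at Z on NT]
4. ∠TYZ = 48°  [△YZT]

∠TYZ = 48°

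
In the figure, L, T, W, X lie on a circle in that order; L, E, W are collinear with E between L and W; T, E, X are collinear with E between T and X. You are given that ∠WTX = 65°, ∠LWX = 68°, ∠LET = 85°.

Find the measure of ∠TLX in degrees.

∠TLX = 92°

1. ∠WLX = 65°  [same arc WX]
2. ∠LTX = 68°  [same arc LX]
3. ∠WEX = 85°  [vertical angles at E]
4. ∠LEX = 95°  [linear pair at E on LW]
5. ∠LXT = 20°  [△LEX]
6. ∠TLX = 92°  [△LTX]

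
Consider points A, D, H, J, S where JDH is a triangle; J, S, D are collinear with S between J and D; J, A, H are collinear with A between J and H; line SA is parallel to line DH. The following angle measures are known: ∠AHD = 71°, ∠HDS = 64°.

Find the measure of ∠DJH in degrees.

1. ∠DHJ = 71°  [A on ray HJ]
2. ∠HDJ = 64°  [S on ray DJ]
3. ∠DJH = 45°  [△JDH]

∠DJH = 45°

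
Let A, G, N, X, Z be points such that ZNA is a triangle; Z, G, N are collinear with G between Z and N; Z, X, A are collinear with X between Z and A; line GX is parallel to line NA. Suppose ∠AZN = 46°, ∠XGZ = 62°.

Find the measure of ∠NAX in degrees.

∠NAX = 72°

1. ∠GZX = 46°  [G on ZN, X on ZA]
2. ∠GXZ = 72°  [△ZGX]
3. ∠AXG = 108°  [linear pair at X on ZA]
4. ∠NAX = 72°  [GX∥NA, co-interior at A–X]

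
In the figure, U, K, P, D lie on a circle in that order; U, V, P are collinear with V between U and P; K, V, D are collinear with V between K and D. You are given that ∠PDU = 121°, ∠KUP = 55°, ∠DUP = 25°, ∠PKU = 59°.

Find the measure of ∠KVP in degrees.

∠KVP = 89°

1. ∠KPU = 66°  [△UKP]
2. ∠DKP = 25°  [same arc PD]
3. ∠KVP = 89°  [△KVP]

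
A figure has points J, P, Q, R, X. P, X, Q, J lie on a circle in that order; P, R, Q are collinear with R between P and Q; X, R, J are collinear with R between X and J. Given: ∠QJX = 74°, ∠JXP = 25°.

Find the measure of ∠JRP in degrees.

∠JRP = 99°

1. ∠JQP = 25°  [same arc PJ]
2. ∠JRQ = 81°  [△QRJ]
3. ∠JRP = 99°  [linear pair at R on PQ]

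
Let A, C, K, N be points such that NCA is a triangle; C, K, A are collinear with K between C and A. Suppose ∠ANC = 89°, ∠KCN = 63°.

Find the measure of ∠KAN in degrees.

1. ∠ACN = 63°  [K on ray CA]
2. ∠CAN = 28°  [△NCA]
3. ∠KAN = 28°  [K on ray AC]

∠KAN = 28°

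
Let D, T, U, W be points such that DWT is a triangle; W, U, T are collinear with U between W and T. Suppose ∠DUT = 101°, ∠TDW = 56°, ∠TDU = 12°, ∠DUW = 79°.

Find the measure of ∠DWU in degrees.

∠DWU = 57°

1. ∠DTU = 67°  [△DUT]
2. ∠DTW = 67°  [U on ray TW]
3. ∠DWT = 57°  [△DWT]
4. ∠DWU = 57°  [U on ray WT]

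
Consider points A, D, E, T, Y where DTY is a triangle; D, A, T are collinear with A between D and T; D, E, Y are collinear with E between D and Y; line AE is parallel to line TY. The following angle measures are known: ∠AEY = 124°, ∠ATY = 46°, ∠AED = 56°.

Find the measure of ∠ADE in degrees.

1. ∠DTY = 46°  [A on ray TD]
2. ∠DYT = 56°  [AE∥TY, corresponding at E]
3. ∠TDY = 78°  [△DTY]
4. ∠ADE = 78°  [A on DT, E on DY]

∠ADE = 78°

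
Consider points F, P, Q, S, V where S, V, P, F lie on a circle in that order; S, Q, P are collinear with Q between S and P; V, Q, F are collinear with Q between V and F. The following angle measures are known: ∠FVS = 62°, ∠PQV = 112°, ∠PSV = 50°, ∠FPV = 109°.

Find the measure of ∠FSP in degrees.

1. ∠PFV = 50°  [same arc VP]
2. ∠FVP = 21°  [△VPF]
3. ∠FSP = 21°  [same arc PF]

∠FSP = 21°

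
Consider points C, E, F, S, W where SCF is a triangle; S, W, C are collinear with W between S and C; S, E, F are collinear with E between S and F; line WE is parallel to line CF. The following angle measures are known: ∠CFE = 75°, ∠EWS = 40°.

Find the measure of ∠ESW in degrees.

∠ESW = 65°

1. ∠CFS = 75°  [E on ray FS]
2. ∠FCS = 40°  [WE∥CF, corresponding at W]
3. ∠CSF = 65°  [△SCF]
4. ∠ESW = 65°  [W on SC, E on SF]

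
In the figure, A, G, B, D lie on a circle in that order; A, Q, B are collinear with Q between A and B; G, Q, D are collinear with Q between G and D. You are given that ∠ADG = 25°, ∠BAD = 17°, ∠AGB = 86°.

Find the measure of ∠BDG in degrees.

1. ∠ABG = 25°  [same arc AG]
2. ∠BAG = 69°  [△AGB]
3. ∠BDG = 69°  [same arc GB]

∠BDG = 69°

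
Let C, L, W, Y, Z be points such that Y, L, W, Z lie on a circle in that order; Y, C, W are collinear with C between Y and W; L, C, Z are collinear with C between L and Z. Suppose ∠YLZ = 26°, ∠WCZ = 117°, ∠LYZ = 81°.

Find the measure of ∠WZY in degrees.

1. ∠YWZ = 26°  [same arc YZ]
2. ∠LZY = 73°  [△YLZ]
3. ∠YCZ = 63°  [linear pair at C on YW]
4. ∠WYZ = 44°  [△YCZ]
5. ∠WZY = 110°  [△YWZ]

∠WZY = 110°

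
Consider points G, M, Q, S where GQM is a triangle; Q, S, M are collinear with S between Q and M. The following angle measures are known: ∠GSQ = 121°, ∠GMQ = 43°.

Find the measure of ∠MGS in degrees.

∠MGS = 78°

1. ∠GSM = 59°  [linear pair at S on QM]
2. ∠GMS = 43°  [S on ray MQ]
3. ∠MGS = 78°  [△GSM]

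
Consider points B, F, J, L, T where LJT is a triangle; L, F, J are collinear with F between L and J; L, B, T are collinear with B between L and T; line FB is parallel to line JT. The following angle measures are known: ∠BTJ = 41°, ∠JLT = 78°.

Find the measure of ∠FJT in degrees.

∠FJT = 61°

1. ∠JTL = 41°  [B on ray TL]
2. ∠LJT = 61°  [△LJT]
3. ∠FJT = 61°  [F on ray JL]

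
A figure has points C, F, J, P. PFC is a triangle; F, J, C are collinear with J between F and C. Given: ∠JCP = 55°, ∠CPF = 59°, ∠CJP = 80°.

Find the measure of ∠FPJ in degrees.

∠FPJ = 14°

1. ∠FCP = 55°  [J on ray CF]
2. ∠CFP = 66°  [△PFC]
3. ∠FJP = 100°  [linear pair at J on FC]
4. ∠JFP = 66°  [J on ray FC]
5. ∠FPJ = 14°  [△PFJ]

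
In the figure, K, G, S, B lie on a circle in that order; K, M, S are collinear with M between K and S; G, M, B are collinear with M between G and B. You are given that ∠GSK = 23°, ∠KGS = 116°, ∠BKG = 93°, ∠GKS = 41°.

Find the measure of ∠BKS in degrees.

1. ∠BSG = 87°  [cyclic KGSB, opposite ∠K+∠S]
2. ∠GBS = 41°  [same arc GS]
3. ∠BGS = 52°  [△GSB]
4. ∠BKS = 52°  [same arc SB]

∠BKS = 52°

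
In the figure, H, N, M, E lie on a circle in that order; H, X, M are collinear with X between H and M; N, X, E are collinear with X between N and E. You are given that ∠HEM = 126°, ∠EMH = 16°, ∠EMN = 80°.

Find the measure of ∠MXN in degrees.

1. ∠EHM = 38°  [△HME]
2. ∠ENH = 16°  [same arc HE]
3. ∠EHN = 100°  [cyclic HNME, opposite ∠H+∠M]
4. ∠ENM = 38°  [same arc ME]
5. ∠HEN = 64°  [△HNE]
6. ∠HMN = 64°  [same arc HN]
7. ∠MXN = 78°  [△NXM]

∠MXN = 78°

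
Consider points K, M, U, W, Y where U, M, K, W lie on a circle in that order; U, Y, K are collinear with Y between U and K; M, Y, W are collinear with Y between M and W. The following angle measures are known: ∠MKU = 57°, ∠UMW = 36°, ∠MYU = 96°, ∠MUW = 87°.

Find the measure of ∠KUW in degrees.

∠KUW = 39°

1. ∠MWU = 57°  [same arc UM]
2. ∠KYW = 96°  [vertical angles at Y]
3. ∠UYW = 84°  [linear pair at Y on UK]
4. ∠KUW = 39°  [△UYW]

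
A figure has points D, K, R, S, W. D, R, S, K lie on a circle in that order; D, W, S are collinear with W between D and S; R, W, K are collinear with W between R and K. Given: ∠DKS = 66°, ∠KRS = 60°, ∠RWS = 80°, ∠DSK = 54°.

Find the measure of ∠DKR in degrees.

1. ∠KDS = 60°  [△DSK]
2. ∠DWK = 80°  [vertical angles at W]
3. ∠DKR = 40°  [△DWK]

∠DKR = 40°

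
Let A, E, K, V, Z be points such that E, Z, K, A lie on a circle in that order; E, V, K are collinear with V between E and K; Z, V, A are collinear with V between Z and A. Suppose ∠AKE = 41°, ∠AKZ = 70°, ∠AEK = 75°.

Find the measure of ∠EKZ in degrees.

1. ∠AZE = 41°  [same arc EA]
2. ∠AEZ = 110°  [cyclic EZKA, opposite ∠E+∠K]
3. ∠EAZ = 29°  [△EZA]
4. ∠EKZ = 29°  [same arc EZ]

∠EKZ = 29°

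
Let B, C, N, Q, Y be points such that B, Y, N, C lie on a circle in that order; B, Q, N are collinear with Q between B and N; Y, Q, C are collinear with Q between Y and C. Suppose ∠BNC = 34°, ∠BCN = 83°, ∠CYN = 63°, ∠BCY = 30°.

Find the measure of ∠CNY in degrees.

∠CNY = 64°

1. ∠BYC = 34°  [same arc BC]
2. ∠CBY = 116°  [△BYC]
3. ∠CNY = 64°  [cyclic BYNC, opposite ∠B+∠N]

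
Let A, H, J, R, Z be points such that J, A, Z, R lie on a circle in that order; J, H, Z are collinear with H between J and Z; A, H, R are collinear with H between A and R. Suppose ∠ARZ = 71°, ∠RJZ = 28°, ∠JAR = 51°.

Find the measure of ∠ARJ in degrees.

∠ARJ = 30°

1. ∠RAZ = 28°  [same arc ZR]
2. ∠AZR = 81°  [△AZR]
3. ∠AJR = 99°  [cyclic JAZR, opposite ∠J+∠Z]
4. ∠ARJ = 30°  [△JAR]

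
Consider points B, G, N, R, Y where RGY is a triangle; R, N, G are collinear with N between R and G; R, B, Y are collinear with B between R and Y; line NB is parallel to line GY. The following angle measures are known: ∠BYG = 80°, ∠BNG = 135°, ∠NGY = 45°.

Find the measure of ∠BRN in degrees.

∠BRN = 55°

1. ∠GYR = 80°  [B on ray YR]
2. ∠BNR = 45°  [linear pair at N on RG]
3. ∠NBR = 80°  [NB∥GY, corresponding at B]
4. ∠BRN = 55°  [△RNB]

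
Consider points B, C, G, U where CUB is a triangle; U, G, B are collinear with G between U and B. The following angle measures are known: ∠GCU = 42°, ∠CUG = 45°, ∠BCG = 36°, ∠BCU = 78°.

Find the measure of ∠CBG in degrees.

1. ∠BUC = 45°  [G on ray UB]
2. ∠CBU = 57°  [△CUB]
3. ∠CBG = 57°  [G on ray BU]

∠CBG = 57°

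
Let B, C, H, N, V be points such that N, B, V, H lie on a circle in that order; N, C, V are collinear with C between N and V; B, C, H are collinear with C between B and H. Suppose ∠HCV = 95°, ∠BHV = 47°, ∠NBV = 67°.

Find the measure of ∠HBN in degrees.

∠HBN = 38°

1. ∠BCN = 95°  [vertical angles at C]
2. ∠BNV = 47°  [same arc BV]
3. ∠HBN = 38°  [△NCB]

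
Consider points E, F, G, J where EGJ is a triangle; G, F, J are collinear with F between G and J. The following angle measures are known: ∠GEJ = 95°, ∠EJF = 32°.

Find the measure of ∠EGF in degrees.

∠EGF = 53°

1. ∠EJG = 32°  [F on ray JG]
2. ∠EGJ = 53°  [△EGJ]
3. ∠EGF = 53°  [F on ray GJ]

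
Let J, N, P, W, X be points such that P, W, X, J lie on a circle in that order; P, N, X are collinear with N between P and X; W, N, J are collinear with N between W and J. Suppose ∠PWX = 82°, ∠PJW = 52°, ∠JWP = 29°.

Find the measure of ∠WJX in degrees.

1. ∠PXW = 52°  [same arc PW]
2. ∠WPX = 46°  [△PWX]
3. ∠WJX = 46°  [same arc WX]

∠WJX = 46°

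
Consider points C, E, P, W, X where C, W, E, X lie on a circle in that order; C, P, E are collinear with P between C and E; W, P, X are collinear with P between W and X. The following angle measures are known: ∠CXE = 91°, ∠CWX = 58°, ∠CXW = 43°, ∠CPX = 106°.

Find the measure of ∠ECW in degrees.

1. ∠CWE = 89°  [cyclic CWEX, opposite ∠W+∠X]
2. ∠CEW = 43°  [same arc CW]
3. ∠ECW = 48°  [△CWE]

∠ECW = 48°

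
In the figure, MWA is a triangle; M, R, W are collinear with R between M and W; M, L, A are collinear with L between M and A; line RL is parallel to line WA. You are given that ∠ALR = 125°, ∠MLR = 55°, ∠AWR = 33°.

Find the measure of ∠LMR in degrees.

∠LMR = 92°

1. ∠MAW = 55°  [RL∥WA, corresponding at L]
2. ∠AWM = 33°  [R on ray WM]
3. ∠AMW = 92°  [△MWA]
4. ∠LMR = 92°  [R on MW, L on MA]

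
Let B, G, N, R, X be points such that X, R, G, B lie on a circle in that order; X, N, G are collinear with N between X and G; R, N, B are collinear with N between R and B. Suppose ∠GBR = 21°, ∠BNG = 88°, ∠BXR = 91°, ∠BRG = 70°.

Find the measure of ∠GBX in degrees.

1. ∠BGX = 71°  [△GNB]
2. ∠BXG = 70°  [same arc GB]
3. ∠GBX = 39°  [△XGB]

∠GBX = 39°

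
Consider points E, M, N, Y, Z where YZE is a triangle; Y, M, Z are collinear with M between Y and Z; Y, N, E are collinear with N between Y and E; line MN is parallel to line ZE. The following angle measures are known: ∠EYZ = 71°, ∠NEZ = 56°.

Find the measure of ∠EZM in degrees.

∠EZM = 53°

1. ∠YEZ = 56°  [N on ray EY]
2. ∠EZY = 53°  [△YZE]
3. ∠EZM = 53°  [M on ray ZY]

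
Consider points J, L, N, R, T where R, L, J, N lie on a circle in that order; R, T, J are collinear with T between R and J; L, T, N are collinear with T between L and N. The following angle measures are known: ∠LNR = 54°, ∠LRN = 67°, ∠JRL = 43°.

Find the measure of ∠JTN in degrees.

∠JTN = 78°

1. ∠NLR = 59°  [△RLN]
2. ∠JNL = 43°  [same arc LJ]
3. ∠NJR = 59°  [same arc RN]
4. ∠JTN = 78°  [△JTN]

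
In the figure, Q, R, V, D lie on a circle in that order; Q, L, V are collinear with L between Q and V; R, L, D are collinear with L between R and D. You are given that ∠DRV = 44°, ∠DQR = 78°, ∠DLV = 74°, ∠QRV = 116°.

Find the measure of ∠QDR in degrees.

1. ∠DQV = 44°  [same arc VD]
2. ∠DLQ = 106°  [linear pair at L on QV]
3. ∠QDR = 30°  [△QLD]

∠QDR = 30°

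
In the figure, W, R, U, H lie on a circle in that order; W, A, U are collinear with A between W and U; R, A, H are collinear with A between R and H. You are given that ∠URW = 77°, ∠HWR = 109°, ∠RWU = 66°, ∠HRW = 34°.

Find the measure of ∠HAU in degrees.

1. ∠RHU = 66°  [same arc RU]
2. ∠HUW = 34°  [same arc WH]
3. ∠HAU = 80°  [△UAH]

∠HAU = 80°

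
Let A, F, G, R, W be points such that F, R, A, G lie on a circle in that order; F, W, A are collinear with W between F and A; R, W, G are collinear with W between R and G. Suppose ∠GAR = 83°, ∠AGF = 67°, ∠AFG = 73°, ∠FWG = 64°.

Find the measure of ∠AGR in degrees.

1. ∠FAG = 40°  [△FAG]
2. ∠AWG = 116°  [linear pair at W on FA]
3. ∠AGR = 24°  [△AWG]

∠AGR = 24°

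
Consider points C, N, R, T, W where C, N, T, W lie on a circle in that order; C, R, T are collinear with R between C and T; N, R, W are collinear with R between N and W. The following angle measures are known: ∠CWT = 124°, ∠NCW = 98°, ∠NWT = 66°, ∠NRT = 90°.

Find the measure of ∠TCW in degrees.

∠TCW = 32°

1. ∠NTW = 82°  [cyclic CNTW, opposite ∠C+∠T]
2. ∠TNW = 32°  [△NTW]
3. ∠TCW = 32°  [same arc TW]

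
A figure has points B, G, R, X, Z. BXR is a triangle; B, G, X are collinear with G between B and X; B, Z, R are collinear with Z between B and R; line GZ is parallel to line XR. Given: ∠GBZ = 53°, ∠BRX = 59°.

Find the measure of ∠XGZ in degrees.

1. ∠RBX = 53°  [G on BX, Z on BR]
2. ∠BXR = 68°  [△BXR]
3. ∠BGZ = 68°  [GZ∥XR, corresponding at G]
4. ∠XGZ = 112°  [linear pair at G on BX]

∠XGZ = 112°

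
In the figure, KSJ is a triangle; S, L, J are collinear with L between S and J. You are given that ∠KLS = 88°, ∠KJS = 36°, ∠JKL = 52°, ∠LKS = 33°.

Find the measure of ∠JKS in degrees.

1. ∠KSL = 59°  [△KSL]
2. ∠JSK = 59°  [L on ray SJ]
3. ∠JKS = 85°  [△KSJ]

∠JKS = 85°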